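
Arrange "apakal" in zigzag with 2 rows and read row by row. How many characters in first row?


Zigzag "apakal" into 2 rows:
Placing characters:
  'a' => row 0
  'p' => row 1
  'a' => row 0
  'k' => row 1
  'a' => row 0
  'l' => row 1
Rows:
  Row 0: "aaa"
  Row 1: "pkl"
First row length: 3

3


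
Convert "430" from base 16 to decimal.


Input: "430" in base 16
Positional expansion:
  Digit '4' (value 4) x 16^2 = 1024
  Digit '3' (value 3) x 16^1 = 48
  Digit '0' (value 0) x 16^0 = 0
Sum = 1072

1072


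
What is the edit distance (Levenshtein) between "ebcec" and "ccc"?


Computing edit distance: "ebcec" -> "ccc"
DP table:
           c    c    c
      0    1    2    3
  e   1    1    2    3
  b   2    2    2    3
  c   3    2    2    2
  e   4    3    3    3
  c   5    4    3    3
Edit distance = dp[5][3] = 3

3


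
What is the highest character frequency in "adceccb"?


Input: adceccb
Character counts:
  'a': 1
  'b': 1
  'c': 3
  'd': 1
  'e': 1
Maximum frequency: 3

3


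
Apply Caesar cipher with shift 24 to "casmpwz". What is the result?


Caesar cipher: shift "casmpwz" by 24
  'c' (pos 2) + 24 = pos 0 = 'a'
  'a' (pos 0) + 24 = pos 24 = 'y'
  's' (pos 18) + 24 = pos 16 = 'q'
  'm' (pos 12) + 24 = pos 10 = 'k'
  'p' (pos 15) + 24 = pos 13 = 'n'
  'w' (pos 22) + 24 = pos 20 = 'u'
  'z' (pos 25) + 24 = pos 23 = 'x'
Result: ayqknux

ayqknux


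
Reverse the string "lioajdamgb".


Input: lioajdamgb
Reading characters right to left:
  Position 9: 'b'
  Position 8: 'g'
  Position 7: 'm'
  Position 6: 'a'
  Position 5: 'd'
  Position 4: 'j'
  Position 3: 'a'
  Position 2: 'o'
  Position 1: 'i'
  Position 0: 'l'
Reversed: bgmadjaoil

bgmadjaoil


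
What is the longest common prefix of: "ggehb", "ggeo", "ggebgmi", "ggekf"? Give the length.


Words: ggehb, ggeo, ggebgmi, ggekf
  Position 0: all 'g' => match
  Position 1: all 'g' => match
  Position 2: all 'e' => match
  Position 3: ('h', 'o', 'b', 'k') => mismatch, stop
LCP = "gge" (length 3)

3


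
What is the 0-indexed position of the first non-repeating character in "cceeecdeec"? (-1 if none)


Input: cceeecdeec
Character frequencies:
  'c': 4
  'd': 1
  'e': 5
Scanning left to right for freq == 1:
  Position 0 ('c'): freq=4, skip
  Position 1 ('c'): freq=4, skip
  Position 2 ('e'): freq=5, skip
  Position 3 ('e'): freq=5, skip
  Position 4 ('e'): freq=5, skip
  Position 5 ('c'): freq=4, skip
  Position 6 ('d'): unique! => answer = 6

6


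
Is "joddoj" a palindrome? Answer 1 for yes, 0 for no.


Input: joddoj
Reversed: joddoj
  Compare pos 0 ('j') with pos 5 ('j'): match
  Compare pos 1 ('o') with pos 4 ('o'): match
  Compare pos 2 ('d') with pos 3 ('d'): match
Result: palindrome

1


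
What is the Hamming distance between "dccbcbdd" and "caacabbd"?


Comparing "dccbcbdd" and "caacabbd" position by position:
  Position 0: 'd' vs 'c' => differ
  Position 1: 'c' vs 'a' => differ
  Position 2: 'c' vs 'a' => differ
  Position 3: 'b' vs 'c' => differ
  Position 4: 'c' vs 'a' => differ
  Position 5: 'b' vs 'b' => same
  Position 6: 'd' vs 'b' => differ
  Position 7: 'd' vs 'd' => same
Total differences (Hamming distance): 6

6


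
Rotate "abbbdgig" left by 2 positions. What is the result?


Input: "abbbdgig", rotate left by 2
First 2 characters: "ab"
Remaining characters: "bbdgig"
Concatenate remaining + first: "bbdgig" + "ab" = "bbdgigab"

bbdgigab


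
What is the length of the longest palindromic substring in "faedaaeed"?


Input: "faedaaeed"
Checking substrings for palindromes:
  [4:6] "aa" (len 2) => palindrome
  [6:8] "ee" (len 2) => palindrome
Longest palindromic substring: "aa" with length 2

2


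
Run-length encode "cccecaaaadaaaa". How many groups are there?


Input: cccecaaaadaaaa
Scanning for consecutive runs:
  Group 1: 'c' x 3 (positions 0-2)
  Group 2: 'e' x 1 (positions 3-3)
  Group 3: 'c' x 1 (positions 4-4)
  Group 4: 'a' x 4 (positions 5-8)
  Group 5: 'd' x 1 (positions 9-9)
  Group 6: 'a' x 4 (positions 10-13)
Total groups: 6

6


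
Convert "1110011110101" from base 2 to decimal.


Input: "1110011110101" in base 2
Positional expansion:
  Digit '1' (value 1) x 2^12 = 4096
  Digit '1' (value 1) x 2^11 = 2048
  Digit '1' (value 1) x 2^10 = 1024
  Digit '0' (value 0) x 2^9 = 0
  Digit '0' (value 0) x 2^8 = 0
  Digit '1' (value 1) x 2^7 = 128
  Digit '1' (value 1) x 2^6 = 64
  Digit '1' (value 1) x 2^5 = 32
  Digit '1' (value 1) x 2^4 = 16
  Digit '0' (value 0) x 2^3 = 0
  Digit '1' (value 1) x 2^2 = 4
  Digit '0' (value 0) x 2^1 = 0
  Digit '1' (value 1) x 2^0 = 1
Sum = 7413

7413


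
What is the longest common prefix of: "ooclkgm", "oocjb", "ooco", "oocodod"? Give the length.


Words: ooclkgm, oocjb, ooco, oocodod
  Position 0: all 'o' => match
  Position 1: all 'o' => match
  Position 2: all 'c' => match
  Position 3: ('l', 'j', 'o', 'o') => mismatch, stop
LCP = "ooc" (length 3)

3


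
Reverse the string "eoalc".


Input: eoalc
Reading characters right to left:
  Position 4: 'c'
  Position 3: 'l'
  Position 2: 'a'
  Position 1: 'o'
  Position 0: 'e'
Reversed: claoe

claoe


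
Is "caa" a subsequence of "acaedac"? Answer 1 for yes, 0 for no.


Check if "caa" is a subsequence of "acaedac"
Greedy scan:
  Position 0 ('a'): no match needed
  Position 1 ('c'): matches sub[0] = 'c'
  Position 2 ('a'): matches sub[1] = 'a'
  Position 3 ('e'): no match needed
  Position 4 ('d'): no match needed
  Position 5 ('a'): matches sub[2] = 'a'
  Position 6 ('c'): no match needed
All 3 characters matched => is a subsequence

1


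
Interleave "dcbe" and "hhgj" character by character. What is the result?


Interleaving "dcbe" and "hhgj":
  Position 0: 'd' from first, 'h' from second => "dh"
  Position 1: 'c' from first, 'h' from second => "ch"
  Position 2: 'b' from first, 'g' from second => "bg"
  Position 3: 'e' from first, 'j' from second => "ej"
Result: dhchbgej

dhchbgej


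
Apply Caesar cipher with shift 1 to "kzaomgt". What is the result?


Caesar cipher: shift "kzaomgt" by 1
  'k' (pos 10) + 1 = pos 11 = 'l'
  'z' (pos 25) + 1 = pos 0 = 'a'
  'a' (pos 0) + 1 = pos 1 = 'b'
  'o' (pos 14) + 1 = pos 15 = 'p'
  'm' (pos 12) + 1 = pos 13 = 'n'
  'g' (pos 6) + 1 = pos 7 = 'h'
  't' (pos 19) + 1 = pos 20 = 'u'
Result: labpnhu

labpnhu


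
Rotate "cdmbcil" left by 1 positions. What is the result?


Input: "cdmbcil", rotate left by 1
First 1 characters: "c"
Remaining characters: "dmbcil"
Concatenate remaining + first: "dmbcil" + "c" = "dmbcilc"

dmbcilc


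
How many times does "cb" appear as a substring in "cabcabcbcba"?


Searching for "cb" in "cabcabcbcba"
Scanning each position:
  Position 0: "ca" => no
  Position 1: "ab" => no
  Position 2: "bc" => no
  Position 3: "ca" => no
  Position 4: "ab" => no
  Position 5: "bc" => no
  Position 6: "cb" => MATCH
  Position 7: "bc" => no
  Position 8: "cb" => MATCH
  Position 9: "ba" => no
Total occurrences: 2

2


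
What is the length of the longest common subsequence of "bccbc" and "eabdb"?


LCS of "bccbc" and "eabdb"
DP table:
           e    a    b    d    b
      0    0    0    0    0    0
  b   0    0    0    1    1    1
  c   0    0    0    1    1    1
  c   0    0    0    1    1    1
  b   0    0    0    1    1    2
  c   0    0    0    1    1    2
LCS length = dp[5][5] = 2

2


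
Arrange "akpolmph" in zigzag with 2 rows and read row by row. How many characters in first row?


Zigzag "akpolmph" into 2 rows:
Placing characters:
  'a' => row 0
  'k' => row 1
  'p' => row 0
  'o' => row 1
  'l' => row 0
  'm' => row 1
  'p' => row 0
  'h' => row 1
Rows:
  Row 0: "aplp"
  Row 1: "komh"
First row length: 4

4


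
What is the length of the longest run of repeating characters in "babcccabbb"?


Input: "babcccabbb"
Scanning for longest run:
  Position 1 ('a'): new char, reset run to 1
  Position 2 ('b'): new char, reset run to 1
  Position 3 ('c'): new char, reset run to 1
  Position 4 ('c'): continues run of 'c', length=2
  Position 5 ('c'): continues run of 'c', length=3
  Position 6 ('a'): new char, reset run to 1
  Position 7 ('b'): new char, reset run to 1
  Position 8 ('b'): continues run of 'b', length=2
  Position 9 ('b'): continues run of 'b', length=3
Longest run: 'c' with length 3

3


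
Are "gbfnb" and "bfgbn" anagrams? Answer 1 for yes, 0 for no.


Strings: "gbfnb", "bfgbn"
Sorted first:  bbfgn
Sorted second: bbfgn
Sorted forms match => anagrams

1


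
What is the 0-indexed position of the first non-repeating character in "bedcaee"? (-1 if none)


Input: bedcaee
Character frequencies:
  'a': 1
  'b': 1
  'c': 1
  'd': 1
  'e': 3
Scanning left to right for freq == 1:
  Position 0 ('b'): unique! => answer = 0

0


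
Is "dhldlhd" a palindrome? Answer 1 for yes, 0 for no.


Input: dhldlhd
Reversed: dhldlhd
  Compare pos 0 ('d') with pos 6 ('d'): match
  Compare pos 1 ('h') with pos 5 ('h'): match
  Compare pos 2 ('l') with pos 4 ('l'): match
Result: palindrome

1


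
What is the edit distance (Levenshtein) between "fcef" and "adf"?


Computing edit distance: "fcef" -> "adf"
DP table:
           a    d    f
      0    1    2    3
  f   1    1    2    2
  c   2    2    2    3
  e   3    3    3    3
  f   4    4    4    3
Edit distance = dp[4][3] = 3

3


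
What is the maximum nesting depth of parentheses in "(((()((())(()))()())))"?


Input: "(((()((())(()))()())))"
Tracking depth:
  Position 0 '(': depth becomes 1
  Position 1 '(': depth becomes 2
  Position 2 '(': depth becomes 3
  Position 3 '(': depth becomes 4
  Position 4 ')': depth becomes 3
  Position 5 '(': depth becomes 4
  Position 6 '(': depth becomes 5
  Position 7 '(': depth becomes 6
  Position 8 ')': depth becomes 5
  Position 9 ')': depth becomes 4
  Position 10 '(': depth becomes 5
  Position 11 '(': depth becomes 6
  Position 12 ')': depth becomes 5
  Position 13 ')': depth becomes 4
  Position 14 ')': depth becomes 3
  Position 15 '(': depth becomes 4
  Position 16 ')': depth becomes 3
  Position 17 '(': depth becomes 4
  Position 18 ')': depth becomes 3
  Position 19 ')': depth becomes 2
  Position 20 ')': depth becomes 1
  Position 21 ')': depth becomes 0
Maximum depth reached: 6

6


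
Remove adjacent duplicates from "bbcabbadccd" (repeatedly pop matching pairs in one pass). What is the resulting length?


Input: bbcabbadccd
Stack-based adjacent duplicate removal:
  Read 'b': push. Stack: b
  Read 'b': matches stack top 'b' => pop. Stack: (empty)
  Read 'c': push. Stack: c
  Read 'a': push. Stack: ca
  Read 'b': push. Stack: cab
  Read 'b': matches stack top 'b' => pop. Stack: ca
  Read 'a': matches stack top 'a' => pop. Stack: c
  Read 'd': push. Stack: cd
  Read 'c': push. Stack: cdc
  Read 'c': matches stack top 'c' => pop. Stack: cd
  Read 'd': matches stack top 'd' => pop. Stack: c
Final stack: "c" (length 1)

1


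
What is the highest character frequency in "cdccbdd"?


Input: cdccbdd
Character counts:
  'b': 1
  'c': 3
  'd': 3
Maximum frequency: 3

3


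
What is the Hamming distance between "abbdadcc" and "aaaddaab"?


Comparing "abbdadcc" and "aaaddaab" position by position:
  Position 0: 'a' vs 'a' => same
  Position 1: 'b' vs 'a' => differ
  Position 2: 'b' vs 'a' => differ
  Position 3: 'd' vs 'd' => same
  Position 4: 'a' vs 'd' => differ
  Position 5: 'd' vs 'a' => differ
  Position 6: 'c' vs 'a' => differ
  Position 7: 'c' vs 'b' => differ
Total differences (Hamming distance): 6

6


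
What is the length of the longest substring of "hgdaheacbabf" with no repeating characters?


Input: "hgdaheacbabf"
Sliding window (track last position of each char):
  Position 0 ('h'): window [0,0] length 1 -- new best
  Position 1 ('g'): window [0,1] length 2 -- new best
  Position 2 ('d'): window [0,2] length 3 -- new best
  Position 3 ('a'): window [0,3] length 4 -- new best
  Position 4 ('h'): repeat (last at 0), move window start to 1
  Position 4 ('h'): window [1,4] length 4
  Position 5 ('e'): window [1,5] length 5 -- new best
  Position 6 ('a'): repeat (last at 3), move window start to 4
  Position 6 ('a'): window [4,6] length 3
  Position 7 ('c'): window [4,7] length 4
  Position 8 ('b'): window [4,8] length 5
  Position 9 ('a'): repeat (last at 6), move window start to 7
  Position 9 ('a'): window [7,9] length 3
  Position 10 ('b'): repeat (last at 8), move window start to 9
  Position 10 ('b'): window [9,10] length 2
  Position 11 ('f'): window [9,11] length 3
Longest substring with no repeats: "gdahe" with length 5

5


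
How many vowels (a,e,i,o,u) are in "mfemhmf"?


Input: mfemhmf
Checking each character:
  'm' at position 0: consonant
  'f' at position 1: consonant
  'e' at position 2: vowel (running total: 1)
  'm' at position 3: consonant
  'h' at position 4: consonant
  'm' at position 5: consonant
  'f' at position 6: consonant
Total vowels: 1

1


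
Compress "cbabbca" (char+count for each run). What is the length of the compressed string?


Input: cbabbca
Runs:
  'c' x 1 => "c1"
  'b' x 1 => "b1"
  'a' x 1 => "a1"
  'b' x 2 => "b2"
  'c' x 1 => "c1"
  'a' x 1 => "a1"
Compressed: "c1b1a1b2c1a1"
Compressed length: 12

12


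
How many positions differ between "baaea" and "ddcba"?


Comparing "baaea" and "ddcba" position by position:
  Position 0: 'b' vs 'd' => DIFFER
  Position 1: 'a' vs 'd' => DIFFER
  Position 2: 'a' vs 'c' => DIFFER
  Position 3: 'e' vs 'b' => DIFFER
  Position 4: 'a' vs 'a' => same
Positions that differ: 4

4


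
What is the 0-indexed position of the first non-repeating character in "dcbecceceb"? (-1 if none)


Input: dcbecceceb
Character frequencies:
  'b': 2
  'c': 4
  'd': 1
  'e': 3
Scanning left to right for freq == 1:
  Position 0 ('d'): unique! => answer = 0

0


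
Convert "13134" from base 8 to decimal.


Input: "13134" in base 8
Positional expansion:
  Digit '1' (value 1) x 8^4 = 4096
  Digit '3' (value 3) x 8^3 = 1536
  Digit '1' (value 1) x 8^2 = 64
  Digit '3' (value 3) x 8^1 = 24
  Digit '4' (value 4) x 8^0 = 4
Sum = 5724

5724


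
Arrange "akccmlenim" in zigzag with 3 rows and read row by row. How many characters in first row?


Zigzag "akccmlenim" into 3 rows:
Placing characters:
  'a' => row 0
  'k' => row 1
  'c' => row 2
  'c' => row 1
  'm' => row 0
  'l' => row 1
  'e' => row 2
  'n' => row 1
  'i' => row 0
  'm' => row 1
Rows:
  Row 0: "ami"
  Row 1: "kclnm"
  Row 2: "ce"
First row length: 3

3


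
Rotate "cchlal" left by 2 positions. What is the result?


Input: "cchlal", rotate left by 2
First 2 characters: "cc"
Remaining characters: "hlal"
Concatenate remaining + first: "hlal" + "cc" = "hlalcc"

hlalcc


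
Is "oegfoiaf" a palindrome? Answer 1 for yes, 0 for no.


Input: oegfoiaf
Reversed: faiofgeo
  Compare pos 0 ('o') with pos 7 ('f'): MISMATCH
  Compare pos 1 ('e') with pos 6 ('a'): MISMATCH
  Compare pos 2 ('g') with pos 5 ('i'): MISMATCH
  Compare pos 3 ('f') with pos 4 ('o'): MISMATCH
Result: not a palindrome

0


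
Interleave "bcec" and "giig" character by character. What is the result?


Interleaving "bcec" and "giig":
  Position 0: 'b' from first, 'g' from second => "bg"
  Position 1: 'c' from first, 'i' from second => "ci"
  Position 2: 'e' from first, 'i' from second => "ei"
  Position 3: 'c' from first, 'g' from second => "cg"
Result: bgcieicg

bgcieicg


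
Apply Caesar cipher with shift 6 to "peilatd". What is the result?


Caesar cipher: shift "peilatd" by 6
  'p' (pos 15) + 6 = pos 21 = 'v'
  'e' (pos 4) + 6 = pos 10 = 'k'
  'i' (pos 8) + 6 = pos 14 = 'o'
  'l' (pos 11) + 6 = pos 17 = 'r'
  'a' (pos 0) + 6 = pos 6 = 'g'
  't' (pos 19) + 6 = pos 25 = 'z'
  'd' (pos 3) + 6 = pos 9 = 'j'
Result: vkorgzj

vkorgzj


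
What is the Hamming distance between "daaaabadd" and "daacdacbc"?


Comparing "daaaabadd" and "daacdacbc" position by position:
  Position 0: 'd' vs 'd' => same
  Position 1: 'a' vs 'a' => same
  Position 2: 'a' vs 'a' => same
  Position 3: 'a' vs 'c' => differ
  Position 4: 'a' vs 'd' => differ
  Position 5: 'b' vs 'a' => differ
  Position 6: 'a' vs 'c' => differ
  Position 7: 'd' vs 'b' => differ
  Position 8: 'd' vs 'c' => differ
Total differences (Hamming distance): 6

6


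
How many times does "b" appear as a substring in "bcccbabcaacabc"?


Searching for "b" in "bcccbabcaacabc"
Scanning each position:
  Position 0: "b" => MATCH
  Position 1: "c" => no
  Position 2: "c" => no
  Position 3: "c" => no
  Position 4: "b" => MATCH
  Position 5: "a" => no
  Position 6: "b" => MATCH
  Position 7: "c" => no
  Position 8: "a" => no
  Position 9: "a" => no
  Position 10: "c" => no
  Position 11: "a" => no
  Position 12: "b" => MATCH
  Position 13: "c" => no
Total occurrences: 4

4


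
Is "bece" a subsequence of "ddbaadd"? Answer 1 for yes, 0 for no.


Check if "bece" is a subsequence of "ddbaadd"
Greedy scan:
  Position 0 ('d'): no match needed
  Position 1 ('d'): no match needed
  Position 2 ('b'): matches sub[0] = 'b'
  Position 3 ('a'): no match needed
  Position 4 ('a'): no match needed
  Position 5 ('d'): no match needed
  Position 6 ('d'): no match needed
Only matched 1/4 characters => not a subsequence

0


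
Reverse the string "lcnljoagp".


Input: lcnljoagp
Reading characters right to left:
  Position 8: 'p'
  Position 7: 'g'
  Position 6: 'a'
  Position 5: 'o'
  Position 4: 'j'
  Position 3: 'l'
  Position 2: 'n'
  Position 1: 'c'
  Position 0: 'l'
Reversed: pgaojlncl

pgaojlncl


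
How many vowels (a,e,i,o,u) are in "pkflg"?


Input: pkflg
Checking each character:
  'p' at position 0: consonant
  'k' at position 1: consonant
  'f' at position 2: consonant
  'l' at position 3: consonant
  'g' at position 4: consonant
Total vowels: 0

0


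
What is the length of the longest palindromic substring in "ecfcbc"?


Input: "ecfcbc"
Checking substrings for palindromes:
  [1:4] "cfc" (len 3) => palindrome
  [3:6] "cbc" (len 3) => palindrome
Longest palindromic substring: "cfc" with length 3

3


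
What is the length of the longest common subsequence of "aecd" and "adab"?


LCS of "aecd" and "adab"
DP table:
           a    d    a    b
      0    0    0    0    0
  a   0    1    1    1    1
  e   0    1    1    1    1
  c   0    1    1    1    1
  d   0    1    2    2    2
LCS length = dp[4][4] = 2

2


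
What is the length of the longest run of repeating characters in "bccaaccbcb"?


Input: "bccaaccbcb"
Scanning for longest run:
  Position 1 ('c'): new char, reset run to 1
  Position 2 ('c'): continues run of 'c', length=2
  Position 3 ('a'): new char, reset run to 1
  Position 4 ('a'): continues run of 'a', length=2
  Position 5 ('c'): new char, reset run to 1
  Position 6 ('c'): continues run of 'c', length=2
  Position 7 ('b'): new char, reset run to 1
  Position 8 ('c'): new char, reset run to 1
  Position 9 ('b'): new char, reset run to 1
Longest run: 'c' with length 2

2


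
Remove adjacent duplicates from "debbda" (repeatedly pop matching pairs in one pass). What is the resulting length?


Input: debbda
Stack-based adjacent duplicate removal:
  Read 'd': push. Stack: d
  Read 'e': push. Stack: de
  Read 'b': push. Stack: deb
  Read 'b': matches stack top 'b' => pop. Stack: de
  Read 'd': push. Stack: ded
  Read 'a': push. Stack: deda
Final stack: "deda" (length 4)

4


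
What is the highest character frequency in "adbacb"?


Input: adbacb
Character counts:
  'a': 2
  'b': 2
  'c': 1
  'd': 1
Maximum frequency: 2

2


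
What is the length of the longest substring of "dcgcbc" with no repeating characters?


Input: "dcgcbc"
Sliding window (track last position of each char):
  Position 0 ('d'): window [0,0] length 1 -- new best
  Position 1 ('c'): window [0,1] length 2 -- new best
  Position 2 ('g'): window [0,2] length 3 -- new best
  Position 3 ('c'): repeat (last at 1), move window start to 2
  Position 3 ('c'): window [2,3] length 2
  Position 4 ('b'): window [2,4] length 3
  Position 5 ('c'): repeat (last at 3), move window start to 4
  Position 5 ('c'): window [4,5] length 2
Longest substring with no repeats: "dcg" with length 3

3


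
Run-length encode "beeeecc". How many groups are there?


Input: beeeecc
Scanning for consecutive runs:
  Group 1: 'b' x 1 (positions 0-0)
  Group 2: 'e' x 4 (positions 1-4)
  Group 3: 'c' x 2 (positions 5-6)
Total groups: 3

3


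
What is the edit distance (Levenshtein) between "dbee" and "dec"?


Computing edit distance: "dbee" -> "dec"
DP table:
           d    e    c
      0    1    2    3
  d   1    0    1    2
  b   2    1    1    2
  e   3    2    1    2
  e   4    3    2    2
Edit distance = dp[4][3] = 2

2


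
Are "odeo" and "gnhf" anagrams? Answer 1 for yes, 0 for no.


Strings: "odeo", "gnhf"
Sorted first:  deoo
Sorted second: fghn
Differ at position 0: 'd' vs 'f' => not anagrams

0


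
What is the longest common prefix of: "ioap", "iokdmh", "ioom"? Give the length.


Words: ioap, iokdmh, ioom
  Position 0: all 'i' => match
  Position 1: all 'o' => match
  Position 2: ('a', 'k', 'o') => mismatch, stop
LCP = "io" (length 2)

2


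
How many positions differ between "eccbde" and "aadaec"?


Comparing "eccbde" and "aadaec" position by position:
  Position 0: 'e' vs 'a' => DIFFER
  Position 1: 'c' vs 'a' => DIFFER
  Position 2: 'c' vs 'd' => DIFFER
  Position 3: 'b' vs 'a' => DIFFER
  Position 4: 'd' vs 'e' => DIFFER
  Position 5: 'e' vs 'c' => DIFFER
Positions that differ: 6

6


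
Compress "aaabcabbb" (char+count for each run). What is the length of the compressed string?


Input: aaabcabbb
Runs:
  'a' x 3 => "a3"
  'b' x 1 => "b1"
  'c' x 1 => "c1"
  'a' x 1 => "a1"
  'b' x 3 => "b3"
Compressed: "a3b1c1a1b3"
Compressed length: 10

10


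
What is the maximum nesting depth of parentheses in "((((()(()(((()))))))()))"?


Input: "((((()(()(((()))))))()))"
Tracking depth:
  Position 0 '(': depth becomes 1
  Position 1 '(': depth becomes 2
  Position 2 '(': depth becomes 3
  Position 3 '(': depth becomes 4
  Position 4 '(': depth becomes 5
  Position 5 ')': depth becomes 4
  Position 6 '(': depth becomes 5
  Position 7 '(': depth becomes 6
  Position 8 ')': depth becomes 5
  Position 9 '(': depth becomes 6
  Position 10 '(': depth becomes 7
  Position 11 '(': depth becomes 8
  Position 12 '(': depth becomes 9
  Position 13 ')': depth becomes 8
  Position 14 ')': depth becomes 7
  Position 15 ')': depth becomes 6
  Position 16 ')': depth becomes 5
  Position 17 ')': depth becomes 4
  Position 18 ')': depth becomes 3
  Position 19 ')': depth becomes 2
  Position 20 '(': depth becomes 3
  Position 21 ')': depth becomes 2
  Position 22 ')': depth becomes 1
  Position 23 ')': depth becomes 0
Maximum depth reached: 9

9


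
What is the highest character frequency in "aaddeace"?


Input: aaddeace
Character counts:
  'a': 3
  'c': 1
  'd': 2
  'e': 2
Maximum frequency: 3

3


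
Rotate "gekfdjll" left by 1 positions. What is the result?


Input: "gekfdjll", rotate left by 1
First 1 characters: "g"
Remaining characters: "ekfdjll"
Concatenate remaining + first: "ekfdjll" + "g" = "ekfdjllg"

ekfdjllg


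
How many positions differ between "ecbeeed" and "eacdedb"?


Comparing "ecbeeed" and "eacdedb" position by position:
  Position 0: 'e' vs 'e' => same
  Position 1: 'c' vs 'a' => DIFFER
  Position 2: 'b' vs 'c' => DIFFER
  Position 3: 'e' vs 'd' => DIFFER
  Position 4: 'e' vs 'e' => same
  Position 5: 'e' vs 'd' => DIFFER
  Position 6: 'd' vs 'b' => DIFFER
Positions that differ: 5

5


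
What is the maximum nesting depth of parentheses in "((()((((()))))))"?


Input: "((()((((()))))))"
Tracking depth:
  Position 0 '(': depth becomes 1
  Position 1 '(': depth becomes 2
  Position 2 '(': depth becomes 3
  Position 3 ')': depth becomes 2
  Position 4 '(': depth becomes 3
  Position 5 '(': depth becomes 4
  Position 6 '(': depth becomes 5
  Position 7 '(': depth becomes 6
  Position 8 '(': depth becomes 7
  Position 9 ')': depth becomes 6
  Position 10 ')': depth becomes 5
  Position 11 ')': depth becomes 4
  Position 12 ')': depth becomes 3
  Position 13 ')': depth becomes 2
  Position 14 ')': depth becomes 1
  Position 15 ')': depth becomes 0
Maximum depth reached: 7

7


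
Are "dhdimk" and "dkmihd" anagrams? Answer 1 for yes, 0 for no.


Strings: "dhdimk", "dkmihd"
Sorted first:  ddhikm
Sorted second: ddhikm
Sorted forms match => anagrams

1


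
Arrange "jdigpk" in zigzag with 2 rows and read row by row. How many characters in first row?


Zigzag "jdigpk" into 2 rows:
Placing characters:
  'j' => row 0
  'd' => row 1
  'i' => row 0
  'g' => row 1
  'p' => row 0
  'k' => row 1
Rows:
  Row 0: "jip"
  Row 1: "dgk"
First row length: 3

3


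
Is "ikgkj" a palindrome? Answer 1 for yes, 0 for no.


Input: ikgkj
Reversed: jkgki
  Compare pos 0 ('i') with pos 4 ('j'): MISMATCH
  Compare pos 1 ('k') with pos 3 ('k'): match
Result: not a palindrome

0


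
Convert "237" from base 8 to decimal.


Input: "237" in base 8
Positional expansion:
  Digit '2' (value 2) x 8^2 = 128
  Digit '3' (value 3) x 8^1 = 24
  Digit '7' (value 7) x 8^0 = 7
Sum = 159

159


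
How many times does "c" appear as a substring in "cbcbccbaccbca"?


Searching for "c" in "cbcbccbaccbca"
Scanning each position:
  Position 0: "c" => MATCH
  Position 1: "b" => no
  Position 2: "c" => MATCH
  Position 3: "b" => no
  Position 4: "c" => MATCH
  Position 5: "c" => MATCH
  Position 6: "b" => no
  Position 7: "a" => no
  Position 8: "c" => MATCH
  Position 9: "c" => MATCH
  Position 10: "b" => no
  Position 11: "c" => MATCH
  Position 12: "a" => no
Total occurrences: 7

7


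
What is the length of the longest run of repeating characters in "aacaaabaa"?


Input: "aacaaabaa"
Scanning for longest run:
  Position 1 ('a'): continues run of 'a', length=2
  Position 2 ('c'): new char, reset run to 1
  Position 3 ('a'): new char, reset run to 1
  Position 4 ('a'): continues run of 'a', length=2
  Position 5 ('a'): continues run of 'a', length=3
  Position 6 ('b'): new char, reset run to 1
  Position 7 ('a'): new char, reset run to 1
  Position 8 ('a'): continues run of 'a', length=2
Longest run: 'a' with length 3

3


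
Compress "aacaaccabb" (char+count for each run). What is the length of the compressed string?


Input: aacaaccabb
Runs:
  'a' x 2 => "a2"
  'c' x 1 => "c1"
  'a' x 2 => "a2"
  'c' x 2 => "c2"
  'a' x 1 => "a1"
  'b' x 2 => "b2"
Compressed: "a2c1a2c2a1b2"
Compressed length: 12

12


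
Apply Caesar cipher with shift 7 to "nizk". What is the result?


Caesar cipher: shift "nizk" by 7
  'n' (pos 13) + 7 = pos 20 = 'u'
  'i' (pos 8) + 7 = pos 15 = 'p'
  'z' (pos 25) + 7 = pos 6 = 'g'
  'k' (pos 10) + 7 = pos 17 = 'r'
Result: upgr

upgr


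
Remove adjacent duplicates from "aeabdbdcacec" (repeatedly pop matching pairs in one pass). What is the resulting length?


Input: aeabdbdcacec
Stack-based adjacent duplicate removal:
  Read 'a': push. Stack: a
  Read 'e': push. Stack: ae
  Read 'a': push. Stack: aea
  Read 'b': push. Stack: aeab
  Read 'd': push. Stack: aeabd
  Read 'b': push. Stack: aeabdb
  Read 'd': push. Stack: aeabdbd
  Read 'c': push. Stack: aeabdbdc
  Read 'a': push. Stack: aeabdbdca
  Read 'c': push. Stack: aeabdbdcac
  Read 'e': push. Stack: aeabdbdcace
  Read 'c': push. Stack: aeabdbdcacec
Final stack: "aeabdbdcacec" (length 12)

12


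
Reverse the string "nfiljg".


Input: nfiljg
Reading characters right to left:
  Position 5: 'g'
  Position 4: 'j'
  Position 3: 'l'
  Position 2: 'i'
  Position 1: 'f'
  Position 0: 'n'
Reversed: gjlifn

gjlifn


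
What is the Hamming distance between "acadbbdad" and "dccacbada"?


Comparing "acadbbdad" and "dccacbada" position by position:
  Position 0: 'a' vs 'd' => differ
  Position 1: 'c' vs 'c' => same
  Position 2: 'a' vs 'c' => differ
  Position 3: 'd' vs 'a' => differ
  Position 4: 'b' vs 'c' => differ
  Position 5: 'b' vs 'b' => same
  Position 6: 'd' vs 'a' => differ
  Position 7: 'a' vs 'd' => differ
  Position 8: 'd' vs 'a' => differ
Total differences (Hamming distance): 7

7


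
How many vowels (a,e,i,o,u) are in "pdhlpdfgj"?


Input: pdhlpdfgj
Checking each character:
  'p' at position 0: consonant
  'd' at position 1: consonant
  'h' at position 2: consonant
  'l' at position 3: consonant
  'p' at position 4: consonant
  'd' at position 5: consonant
  'f' at position 6: consonant
  'g' at position 7: consonant
  'j' at position 8: consonant
Total vowels: 0

0


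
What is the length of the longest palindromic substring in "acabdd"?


Input: "acabdd"
Checking substrings for palindromes:
  [0:3] "aca" (len 3) => palindrome
  [4:6] "dd" (len 2) => palindrome
Longest palindromic substring: "aca" with length 3

3


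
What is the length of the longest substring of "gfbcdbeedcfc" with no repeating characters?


Input: "gfbcdbeedcfc"
Sliding window (track last position of each char):
  Position 0 ('g'): window [0,0] length 1 -- new best
  Position 1 ('f'): window [0,1] length 2 -- new best
  Position 2 ('b'): window [0,2] length 3 -- new best
  Position 3 ('c'): window [0,3] length 4 -- new best
  Position 4 ('d'): window [0,4] length 5 -- new best
  Position 5 ('b'): repeat (last at 2), move window start to 3
  Position 5 ('b'): window [3,5] length 3
  Position 6 ('e'): window [3,6] length 4
  Position 7 ('e'): repeat (last at 6), move window start to 7
  Position 7 ('e'): window [7,7] length 1
  Position 8 ('d'): window [7,8] length 2
  Position 9 ('c'): window [7,9] length 3
  Position 10 ('f'): window [7,10] length 4
  Position 11 ('c'): repeat (last at 9), move window start to 10
  Position 11 ('c'): window [10,11] length 2
Longest substring with no repeats: "gfbcd" with length 5

5


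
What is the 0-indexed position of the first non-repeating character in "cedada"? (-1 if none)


Input: cedada
Character frequencies:
  'a': 2
  'c': 1
  'd': 2
  'e': 1
Scanning left to right for freq == 1:
  Position 0 ('c'): unique! => answer = 0

0


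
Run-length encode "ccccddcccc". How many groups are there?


Input: ccccddcccc
Scanning for consecutive runs:
  Group 1: 'c' x 4 (positions 0-3)
  Group 2: 'd' x 2 (positions 4-5)
  Group 3: 'c' x 4 (positions 6-9)
Total groups: 3

3


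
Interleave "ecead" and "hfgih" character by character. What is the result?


Interleaving "ecead" and "hfgih":
  Position 0: 'e' from first, 'h' from second => "eh"
  Position 1: 'c' from first, 'f' from second => "cf"
  Position 2: 'e' from first, 'g' from second => "eg"
  Position 3: 'a' from first, 'i' from second => "ai"
  Position 4: 'd' from first, 'h' from second => "dh"
Result: ehcfegaidh

ehcfegaidh


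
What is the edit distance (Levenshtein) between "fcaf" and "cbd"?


Computing edit distance: "fcaf" -> "cbd"
DP table:
           c    b    d
      0    1    2    3
  f   1    1    2    3
  c   2    1    2    3
  a   3    2    2    3
  f   4    3    3    3
Edit distance = dp[4][3] = 3

3


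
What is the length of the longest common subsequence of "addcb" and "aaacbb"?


LCS of "addcb" and "aaacbb"
DP table:
           a    a    a    c    b    b
      0    0    0    0    0    0    0
  a   0    1    1    1    1    1    1
  d   0    1    1    1    1    1    1
  d   0    1    1    1    1    1    1
  c   0    1    1    1    2    2    2
  b   0    1    1    1    2    3    3
LCS length = dp[5][6] = 3

3


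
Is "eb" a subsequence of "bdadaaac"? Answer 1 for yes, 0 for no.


Check if "eb" is a subsequence of "bdadaaac"
Greedy scan:
  Position 0 ('b'): no match needed
  Position 1 ('d'): no match needed
  Position 2 ('a'): no match needed
  Position 3 ('d'): no match needed
  Position 4 ('a'): no match needed
  Position 5 ('a'): no match needed
  Position 6 ('a'): no match needed
  Position 7 ('c'): no match needed
Only matched 0/2 characters => not a subsequence

0


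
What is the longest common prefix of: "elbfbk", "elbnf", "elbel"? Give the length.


Words: elbfbk, elbnf, elbel
  Position 0: all 'e' => match
  Position 1: all 'l' => match
  Position 2: all 'b' => match
  Position 3: ('f', 'n', 'e') => mismatch, stop
LCP = "elb" (length 3)

3


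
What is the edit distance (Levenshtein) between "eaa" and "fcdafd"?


Computing edit distance: "eaa" -> "fcdafd"
DP table:
           f    c    d    a    f    d
      0    1    2    3    4    5    6
  e   1    1    2    3    4    5    6
  a   2    2    2    3    3    4    5
  a   3    3    3    3    3    4    5
Edit distance = dp[3][6] = 5

5


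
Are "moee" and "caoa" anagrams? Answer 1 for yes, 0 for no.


Strings: "moee", "caoa"
Sorted first:  eemo
Sorted second: aaco
Differ at position 0: 'e' vs 'a' => not anagrams

0


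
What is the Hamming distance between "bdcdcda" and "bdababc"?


Comparing "bdcdcda" and "bdababc" position by position:
  Position 0: 'b' vs 'b' => same
  Position 1: 'd' vs 'd' => same
  Position 2: 'c' vs 'a' => differ
  Position 3: 'd' vs 'b' => differ
  Position 4: 'c' vs 'a' => differ
  Position 5: 'd' vs 'b' => differ
  Position 6: 'a' vs 'c' => differ
Total differences (Hamming distance): 5

5


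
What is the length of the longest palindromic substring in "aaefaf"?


Input: "aaefaf"
Checking substrings for palindromes:
  [3:6] "faf" (len 3) => palindrome
  [0:2] "aa" (len 2) => palindrome
Longest palindromic substring: "faf" with length 3

3


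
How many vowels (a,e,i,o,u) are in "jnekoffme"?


Input: jnekoffme
Checking each character:
  'j' at position 0: consonant
  'n' at position 1: consonant
  'e' at position 2: vowel (running total: 1)
  'k' at position 3: consonant
  'o' at position 4: vowel (running total: 2)
  'f' at position 5: consonant
  'f' at position 6: consonant
  'm' at position 7: consonant
  'e' at position 8: vowel (running total: 3)
Total vowels: 3

3


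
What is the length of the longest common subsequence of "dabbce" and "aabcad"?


LCS of "dabbce" and "aabcad"
DP table:
           a    a    b    c    a    d
      0    0    0    0    0    0    0
  d   0    0    0    0    0    0    1
  a   0    1    1    1    1    1    1
  b   0    1    1    2    2    2    2
  b   0    1    1    2    2    2    2
  c   0    1    1    2    3    3    3
  e   0    1    1    2    3    3    3
LCS length = dp[6][6] = 3

3


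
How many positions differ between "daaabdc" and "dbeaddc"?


Comparing "daaabdc" and "dbeaddc" position by position:
  Position 0: 'd' vs 'd' => same
  Position 1: 'a' vs 'b' => DIFFER
  Position 2: 'a' vs 'e' => DIFFER
  Position 3: 'a' vs 'a' => same
  Position 4: 'b' vs 'd' => DIFFER
  Position 5: 'd' vs 'd' => same
  Position 6: 'c' vs 'c' => same
Positions that differ: 3

3


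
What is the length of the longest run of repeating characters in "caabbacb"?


Input: "caabbacb"
Scanning for longest run:
  Position 1 ('a'): new char, reset run to 1
  Position 2 ('a'): continues run of 'a', length=2
  Position 3 ('b'): new char, reset run to 1
  Position 4 ('b'): continues run of 'b', length=2
  Position 5 ('a'): new char, reset run to 1
  Position 6 ('c'): new char, reset run to 1
  Position 7 ('b'): new char, reset run to 1
Longest run: 'a' with length 2

2


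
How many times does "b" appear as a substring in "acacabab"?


Searching for "b" in "acacabab"
Scanning each position:
  Position 0: "a" => no
  Position 1: "c" => no
  Position 2: "a" => no
  Position 3: "c" => no
  Position 4: "a" => no
  Position 5: "b" => MATCH
  Position 6: "a" => no
  Position 7: "b" => MATCH
Total occurrences: 2

2


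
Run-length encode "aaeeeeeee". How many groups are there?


Input: aaeeeeeee
Scanning for consecutive runs:
  Group 1: 'a' x 2 (positions 0-1)
  Group 2: 'e' x 7 (positions 2-8)
Total groups: 2

2


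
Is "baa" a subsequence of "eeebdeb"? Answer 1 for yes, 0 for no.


Check if "baa" is a subsequence of "eeebdeb"
Greedy scan:
  Position 0 ('e'): no match needed
  Position 1 ('e'): no match needed
  Position 2 ('e'): no match needed
  Position 3 ('b'): matches sub[0] = 'b'
  Position 4 ('d'): no match needed
  Position 5 ('e'): no match needed
  Position 6 ('b'): no match needed
Only matched 1/3 characters => not a subsequence

0


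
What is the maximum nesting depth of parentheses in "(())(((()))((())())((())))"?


Input: "(())(((()))((())())((())))"
Tracking depth:
  Position 0 '(': depth becomes 1
  Position 1 '(': depth becomes 2
  Position 2 ')': depth becomes 1
  Position 3 ')': depth becomes 0
  Position 4 '(': depth becomes 1
  Position 5 '(': depth becomes 2
  Position 6 '(': depth becomes 3
  Position 7 '(': depth becomes 4
  Position 8 ')': depth becomes 3
  Position 9 ')': depth becomes 2
  Position 10 ')': depth becomes 1
  Position 11 '(': depth becomes 2
  Position 12 '(': depth becomes 3
  Position 13 '(': depth becomes 4
  Position 14 ')': depth becomes 3
  Position 15 ')': depth becomes 2
  Position 16 '(': depth becomes 3
  Position 17 ')': depth becomes 2
  Position 18 ')': depth becomes 1
  Position 19 '(': depth becomes 2
  Position 20 '(': depth becomes 3
  Position 21 '(': depth becomes 4
  Position 22 ')': depth becomes 3
  Position 23 ')': depth becomes 2
  Position 24 ')': depth becomes 1
  Position 25 ')': depth becomes 0
Maximum depth reached: 4

4


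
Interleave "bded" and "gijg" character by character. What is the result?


Interleaving "bded" and "gijg":
  Position 0: 'b' from first, 'g' from second => "bg"
  Position 1: 'd' from first, 'i' from second => "di"
  Position 2: 'e' from first, 'j' from second => "ej"
  Position 3: 'd' from first, 'g' from second => "dg"
Result: bgdiejdg

bgdiejdg


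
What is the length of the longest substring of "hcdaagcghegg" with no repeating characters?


Input: "hcdaagcghegg"
Sliding window (track last position of each char):
  Position 0 ('h'): window [0,0] length 1 -- new best
  Position 1 ('c'): window [0,1] length 2 -- new best
  Position 2 ('d'): window [0,2] length 3 -- new best
  Position 3 ('a'): window [0,3] length 4 -- new best
  Position 4 ('a'): repeat (last at 3), move window start to 4
  Position 4 ('a'): window [4,4] length 1
  Position 5 ('g'): window [4,5] length 2
  Position 6 ('c'): window [4,6] length 3
  Position 7 ('g'): repeat (last at 5), move window start to 6
  Position 7 ('g'): window [6,7] length 2
  Position 8 ('h'): window [6,8] length 3
  Position 9 ('e'): window [6,9] length 4
  Position 10 ('g'): repeat (last at 7), move window start to 8
  Position 10 ('g'): window [8,10] length 3
  Position 11 ('g'): repeat (last at 10), move window start to 11
  Position 11 ('g'): window [11,11] length 1
Longest substring with no repeats: "hcda" with length 4

4


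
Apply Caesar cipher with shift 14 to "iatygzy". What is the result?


Caesar cipher: shift "iatygzy" by 14
  'i' (pos 8) + 14 = pos 22 = 'w'
  'a' (pos 0) + 14 = pos 14 = 'o'
  't' (pos 19) + 14 = pos 7 = 'h'
  'y' (pos 24) + 14 = pos 12 = 'm'
  'g' (pos 6) + 14 = pos 20 = 'u'
  'z' (pos 25) + 14 = pos 13 = 'n'
  'y' (pos 24) + 14 = pos 12 = 'm'
Result: wohmunm

wohmunm


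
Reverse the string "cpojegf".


Input: cpojegf
Reading characters right to left:
  Position 6: 'f'
  Position 5: 'g'
  Position 4: 'e'
  Position 3: 'j'
  Position 2: 'o'
  Position 1: 'p'
  Position 0: 'c'
Reversed: fgejopc

fgejopc


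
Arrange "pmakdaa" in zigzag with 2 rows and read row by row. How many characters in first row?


Zigzag "pmakdaa" into 2 rows:
Placing characters:
  'p' => row 0
  'm' => row 1
  'a' => row 0
  'k' => row 1
  'd' => row 0
  'a' => row 1
  'a' => row 0
Rows:
  Row 0: "pada"
  Row 1: "mka"
First row length: 4

4


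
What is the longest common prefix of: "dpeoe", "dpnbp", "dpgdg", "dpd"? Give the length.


Words: dpeoe, dpnbp, dpgdg, dpd
  Position 0: all 'd' => match
  Position 1: all 'p' => match
  Position 2: ('e', 'n', 'g', 'd') => mismatch, stop
LCP = "dp" (length 2)

2


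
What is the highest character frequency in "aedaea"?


Input: aedaea
Character counts:
  'a': 3
  'd': 1
  'e': 2
Maximum frequency: 3

3


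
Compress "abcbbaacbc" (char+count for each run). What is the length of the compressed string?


Input: abcbbaacbc
Runs:
  'a' x 1 => "a1"
  'b' x 1 => "b1"
  'c' x 1 => "c1"
  'b' x 2 => "b2"
  'a' x 2 => "a2"
  'c' x 1 => "c1"
  'b' x 1 => "b1"
  'c' x 1 => "c1"
Compressed: "a1b1c1b2a2c1b1c1"
Compressed length: 16

16
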